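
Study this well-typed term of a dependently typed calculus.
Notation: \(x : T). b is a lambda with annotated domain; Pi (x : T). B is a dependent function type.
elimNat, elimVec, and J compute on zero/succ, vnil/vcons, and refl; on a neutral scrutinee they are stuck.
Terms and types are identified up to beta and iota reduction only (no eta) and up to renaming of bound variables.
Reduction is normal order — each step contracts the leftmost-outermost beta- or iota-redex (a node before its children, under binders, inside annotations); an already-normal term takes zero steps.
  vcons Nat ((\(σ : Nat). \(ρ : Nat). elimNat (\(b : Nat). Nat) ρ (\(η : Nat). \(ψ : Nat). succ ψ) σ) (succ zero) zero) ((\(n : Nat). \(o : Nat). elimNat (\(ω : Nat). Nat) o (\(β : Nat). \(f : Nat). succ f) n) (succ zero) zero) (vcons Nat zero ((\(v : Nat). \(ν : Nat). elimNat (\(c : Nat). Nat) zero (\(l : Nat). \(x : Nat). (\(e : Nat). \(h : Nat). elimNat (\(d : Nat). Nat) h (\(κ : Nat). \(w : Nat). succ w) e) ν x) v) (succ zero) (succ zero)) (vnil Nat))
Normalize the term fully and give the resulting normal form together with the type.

normal form:
  vcons Nat (succ zero) (succ zero) (vcons Nat zero (succ zero) (vnil Nat))
the term's type:
  Vec Nat (succ (succ zero))
observation: the first redex contracted is a beta-redex; the normal form is reached in 24 normal-order steps.


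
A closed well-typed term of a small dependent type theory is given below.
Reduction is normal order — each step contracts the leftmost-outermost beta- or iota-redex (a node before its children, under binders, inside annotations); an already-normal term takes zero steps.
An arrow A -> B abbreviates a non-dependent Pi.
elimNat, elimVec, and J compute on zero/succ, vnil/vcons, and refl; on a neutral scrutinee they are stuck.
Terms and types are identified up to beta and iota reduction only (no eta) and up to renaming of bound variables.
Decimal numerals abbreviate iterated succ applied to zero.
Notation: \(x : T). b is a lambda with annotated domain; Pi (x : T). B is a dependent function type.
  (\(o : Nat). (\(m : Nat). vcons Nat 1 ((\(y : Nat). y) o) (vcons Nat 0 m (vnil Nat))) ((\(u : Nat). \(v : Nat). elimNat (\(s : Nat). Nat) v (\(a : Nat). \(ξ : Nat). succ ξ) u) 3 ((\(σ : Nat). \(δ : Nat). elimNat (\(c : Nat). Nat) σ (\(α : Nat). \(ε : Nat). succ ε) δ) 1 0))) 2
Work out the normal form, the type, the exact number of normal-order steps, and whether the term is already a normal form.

resulting normal form:
  vcons Nat 1 2 (vcons Nat 0 4 (vnil Nat))
inferred type:
  Vec Nat 2
reduction steps (normal order): 18
started in normal form: no
first redex: a beta-redex


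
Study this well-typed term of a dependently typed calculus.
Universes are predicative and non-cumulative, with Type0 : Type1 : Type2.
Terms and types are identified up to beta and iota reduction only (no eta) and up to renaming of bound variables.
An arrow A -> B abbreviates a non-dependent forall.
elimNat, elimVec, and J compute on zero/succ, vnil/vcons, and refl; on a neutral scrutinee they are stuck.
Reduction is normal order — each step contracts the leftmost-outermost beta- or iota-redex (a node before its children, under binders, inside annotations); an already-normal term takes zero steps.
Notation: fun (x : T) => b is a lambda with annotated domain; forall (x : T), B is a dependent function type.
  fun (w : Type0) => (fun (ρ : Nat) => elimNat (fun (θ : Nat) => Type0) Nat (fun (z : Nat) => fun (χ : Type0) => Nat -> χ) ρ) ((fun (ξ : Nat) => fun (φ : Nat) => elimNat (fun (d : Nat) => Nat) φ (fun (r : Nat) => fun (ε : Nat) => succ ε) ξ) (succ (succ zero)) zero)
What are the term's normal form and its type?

resulting normal form:
  fun (w : Type0) => Nat -> Nat -> Nat
type:
  Type0 -> Type0
observation: the term reaches its normal form after 17 normal-order steps.


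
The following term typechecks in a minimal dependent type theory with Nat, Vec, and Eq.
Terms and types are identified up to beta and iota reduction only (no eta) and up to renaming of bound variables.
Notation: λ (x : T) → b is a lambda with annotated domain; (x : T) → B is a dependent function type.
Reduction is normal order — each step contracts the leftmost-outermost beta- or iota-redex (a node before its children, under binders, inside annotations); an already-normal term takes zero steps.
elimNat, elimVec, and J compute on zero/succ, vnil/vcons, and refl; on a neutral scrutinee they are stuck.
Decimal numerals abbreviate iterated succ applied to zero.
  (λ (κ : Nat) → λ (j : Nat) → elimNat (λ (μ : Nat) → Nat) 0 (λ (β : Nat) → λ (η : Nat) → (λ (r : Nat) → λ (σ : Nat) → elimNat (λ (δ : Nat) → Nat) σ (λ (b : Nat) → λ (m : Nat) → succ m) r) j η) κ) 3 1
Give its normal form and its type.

resulting normal form:
  3
inferred type:
  Nat


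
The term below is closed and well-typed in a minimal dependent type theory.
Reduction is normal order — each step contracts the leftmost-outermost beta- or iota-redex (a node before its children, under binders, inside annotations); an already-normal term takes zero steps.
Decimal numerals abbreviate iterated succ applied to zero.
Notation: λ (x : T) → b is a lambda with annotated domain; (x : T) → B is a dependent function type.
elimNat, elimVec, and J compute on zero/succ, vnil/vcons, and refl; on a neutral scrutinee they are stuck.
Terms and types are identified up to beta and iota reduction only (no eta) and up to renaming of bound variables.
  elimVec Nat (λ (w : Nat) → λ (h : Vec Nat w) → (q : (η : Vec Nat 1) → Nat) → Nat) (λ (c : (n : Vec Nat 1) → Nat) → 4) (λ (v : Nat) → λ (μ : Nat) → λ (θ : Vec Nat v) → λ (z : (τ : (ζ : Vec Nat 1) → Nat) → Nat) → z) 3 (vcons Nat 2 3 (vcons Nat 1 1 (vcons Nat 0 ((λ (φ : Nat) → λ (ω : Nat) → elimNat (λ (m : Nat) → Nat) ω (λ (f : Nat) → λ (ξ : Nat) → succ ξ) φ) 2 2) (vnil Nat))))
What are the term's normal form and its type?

normal form:
  λ (w : (h : Vec Nat 1) → Nat) → 4
the term's type:
  (w : (h : Vec Nat 1) → Nat) → Nat
observation: normalization takes exactly 16 steps under the normal-order strategy.


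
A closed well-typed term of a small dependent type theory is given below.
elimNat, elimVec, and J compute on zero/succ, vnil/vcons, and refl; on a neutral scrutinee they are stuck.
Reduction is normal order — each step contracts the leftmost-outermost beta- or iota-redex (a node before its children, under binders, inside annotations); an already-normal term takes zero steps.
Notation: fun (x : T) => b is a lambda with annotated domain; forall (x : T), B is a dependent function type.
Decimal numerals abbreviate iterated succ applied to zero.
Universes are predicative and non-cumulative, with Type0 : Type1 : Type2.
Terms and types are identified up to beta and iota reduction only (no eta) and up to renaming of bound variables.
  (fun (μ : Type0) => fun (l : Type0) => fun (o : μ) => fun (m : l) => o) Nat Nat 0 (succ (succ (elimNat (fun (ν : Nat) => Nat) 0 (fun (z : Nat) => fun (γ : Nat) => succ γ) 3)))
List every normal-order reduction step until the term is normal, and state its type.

normal-order reduction:
  (fun (μ : Type0) => fun (l : Type0) => fun (o : μ) => fun (m : l) => o) Nat Nat 0 (succ (succ (elimNat (fun (ν : Nat) => Nat) 0 (fun (z : Nat) => fun (γ : Nat) => succ γ) 3)))
  ~> (fun (μ : Type0) => fun (l : Nat) => fun (o : μ) => l) Nat 0 (succ (succ (elimNat (fun (m : Nat) => Nat) 0 (fun (ν : Nat) => fun (z : Nat) => succ z) 3)))
  ~> (fun (μ : Nat) => fun (l : Nat) => μ) 0 (succ (succ (elimNat (fun (o : Nat) => Nat) 0 (fun (m : Nat) => fun (ν : Nat) => succ ν) 3)))
  ~> (fun (μ : Nat) => 0) (succ (succ (elimNat (fun (l : Nat) => Nat) 0 (fun (o : Nat) => fun (m : Nat) => succ m) 3)))
  ~> 0
type:
  Nat


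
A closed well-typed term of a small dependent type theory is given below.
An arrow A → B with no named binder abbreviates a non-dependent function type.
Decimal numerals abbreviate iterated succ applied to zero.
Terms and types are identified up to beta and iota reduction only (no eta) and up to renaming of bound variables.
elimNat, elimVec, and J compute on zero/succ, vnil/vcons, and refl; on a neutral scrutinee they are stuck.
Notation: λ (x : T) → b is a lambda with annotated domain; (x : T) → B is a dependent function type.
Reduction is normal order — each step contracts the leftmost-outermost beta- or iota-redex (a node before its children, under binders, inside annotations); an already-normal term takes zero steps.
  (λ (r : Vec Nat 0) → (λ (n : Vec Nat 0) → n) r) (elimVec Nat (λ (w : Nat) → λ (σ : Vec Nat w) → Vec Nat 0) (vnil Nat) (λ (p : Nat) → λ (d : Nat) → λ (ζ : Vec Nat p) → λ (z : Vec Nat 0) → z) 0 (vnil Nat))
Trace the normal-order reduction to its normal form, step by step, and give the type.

normal-order reduction sequence:
  (λ (r : Vec Nat 0) → (λ (n : Vec Nat 0) → n) r) (elimVec Nat (λ (w : Nat) → λ (σ : Vec Nat w) → Vec Nat 0) (vnil Nat) (λ (p : Nat) → λ (d : Nat) → λ (ζ : Vec Nat p) → λ (z : Vec Nat 0) → z) 0 (vnil Nat))
  ~> (λ (r : Vec Nat 0) → r) (elimVec Nat (λ (n : Nat) → λ (w : Vec Nat n) → Vec Nat 0) (vnil Nat) (λ (σ : Nat) → λ (p : Nat) → λ (d : Vec Nat σ) → λ (ζ : Vec Nat 0) → ζ) 0 (vnil Nat))
  ~> elimVec Nat (λ (r : Nat) → λ (n : Vec Nat r) → Vec Nat 0) (vnil Nat) (λ (w : Nat) → λ (σ : Nat) → λ (p : Vec Nat w) → λ (d : Vec Nat 0) → d) 0 (vnil Nat)
  ~> vnil Nat
type:
  Vec Nat 0


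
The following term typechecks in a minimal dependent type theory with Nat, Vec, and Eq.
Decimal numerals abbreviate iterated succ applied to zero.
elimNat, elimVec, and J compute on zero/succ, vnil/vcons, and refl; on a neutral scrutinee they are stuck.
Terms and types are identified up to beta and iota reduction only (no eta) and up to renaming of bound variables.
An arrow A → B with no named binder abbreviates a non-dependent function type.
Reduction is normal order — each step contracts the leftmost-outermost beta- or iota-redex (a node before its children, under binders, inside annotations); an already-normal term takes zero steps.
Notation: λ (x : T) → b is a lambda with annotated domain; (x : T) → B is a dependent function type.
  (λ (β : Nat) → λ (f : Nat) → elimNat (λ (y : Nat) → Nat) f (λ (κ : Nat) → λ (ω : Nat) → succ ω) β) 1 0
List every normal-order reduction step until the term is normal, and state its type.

normal-order reduction sequence:
  (λ (β : Nat) → λ (f : Nat) → elimNat (λ (y : Nat) → Nat) f (λ (κ : Nat) → λ (ω : Nat) → succ ω) β) 1 0
  ~> (λ (β : Nat) → elimNat (λ (f : Nat) → Nat) β (λ (y : Nat) → λ (κ : Nat) → succ κ) 1) 0
  ~> elimNat (λ (β : Nat) → Nat) 0 (λ (f : Nat) → λ (y : Nat) → succ y) 1
  ~> (λ (β : Nat) → λ (f : Nat) → succ f) 0 (elimNat (λ (y : Nat) → Nat) 0 (λ (κ : Nat) → λ (ω : Nat) → succ ω) 0)
  ~> (λ (β : Nat) → succ β) (elimNat (λ (f : Nat) → Nat) 0 (λ (y : Nat) → λ (κ : Nat) → succ κ) 0)
  ~> succ (elimNat (λ (β : Nat) → Nat) 0 (λ (f : Nat) → λ (y : Nat) → succ y) 0)
  ~> 1
the term's type:
  Nat


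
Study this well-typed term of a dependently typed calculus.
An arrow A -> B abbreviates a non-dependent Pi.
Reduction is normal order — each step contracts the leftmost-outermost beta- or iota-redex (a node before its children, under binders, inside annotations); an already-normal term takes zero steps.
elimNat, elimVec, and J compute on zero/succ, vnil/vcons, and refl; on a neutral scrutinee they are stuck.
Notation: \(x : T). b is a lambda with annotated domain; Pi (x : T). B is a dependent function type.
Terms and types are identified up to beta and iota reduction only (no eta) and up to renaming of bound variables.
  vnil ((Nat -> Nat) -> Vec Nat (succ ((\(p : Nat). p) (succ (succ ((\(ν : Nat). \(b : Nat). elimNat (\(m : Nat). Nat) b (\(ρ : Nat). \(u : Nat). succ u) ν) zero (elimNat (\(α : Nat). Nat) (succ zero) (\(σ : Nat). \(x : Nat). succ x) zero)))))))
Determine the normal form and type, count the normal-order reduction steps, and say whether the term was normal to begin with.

reduced normal form:
  vnil ((Nat -> Nat) -> Vec Nat (succ (succ (succ (succ zero)))))
type:
  Vec ((Nat -> Nat) -> Vec Nat (succ (succ (succ (succ zero))))) zero
normal-order step count: 5
already normal: no
first redex: a beta-redex


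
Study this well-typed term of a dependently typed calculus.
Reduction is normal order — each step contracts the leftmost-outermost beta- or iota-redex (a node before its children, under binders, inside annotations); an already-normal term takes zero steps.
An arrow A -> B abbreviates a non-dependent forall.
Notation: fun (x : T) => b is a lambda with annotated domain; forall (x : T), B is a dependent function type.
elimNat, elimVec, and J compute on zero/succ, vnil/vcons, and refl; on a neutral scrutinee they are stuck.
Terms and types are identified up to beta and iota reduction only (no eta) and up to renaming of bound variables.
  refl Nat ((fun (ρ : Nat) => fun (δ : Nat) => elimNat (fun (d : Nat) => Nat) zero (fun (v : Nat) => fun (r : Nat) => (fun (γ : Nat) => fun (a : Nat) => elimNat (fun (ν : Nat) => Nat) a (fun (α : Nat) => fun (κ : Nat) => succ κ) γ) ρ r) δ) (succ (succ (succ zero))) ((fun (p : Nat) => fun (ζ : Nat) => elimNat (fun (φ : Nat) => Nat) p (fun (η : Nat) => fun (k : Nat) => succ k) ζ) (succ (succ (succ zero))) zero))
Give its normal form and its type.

reduced normal form:
  refl Nat (succ (succ (succ (succ (succ (succ (succ (succ (succ zero)))))))))
type:
  Eq Nat (succ (succ (succ (succ (succ (succ (succ (succ (succ zero))))))))) (succ (succ (succ (succ (succ (succ (succ (succ (succ zero)))))))))


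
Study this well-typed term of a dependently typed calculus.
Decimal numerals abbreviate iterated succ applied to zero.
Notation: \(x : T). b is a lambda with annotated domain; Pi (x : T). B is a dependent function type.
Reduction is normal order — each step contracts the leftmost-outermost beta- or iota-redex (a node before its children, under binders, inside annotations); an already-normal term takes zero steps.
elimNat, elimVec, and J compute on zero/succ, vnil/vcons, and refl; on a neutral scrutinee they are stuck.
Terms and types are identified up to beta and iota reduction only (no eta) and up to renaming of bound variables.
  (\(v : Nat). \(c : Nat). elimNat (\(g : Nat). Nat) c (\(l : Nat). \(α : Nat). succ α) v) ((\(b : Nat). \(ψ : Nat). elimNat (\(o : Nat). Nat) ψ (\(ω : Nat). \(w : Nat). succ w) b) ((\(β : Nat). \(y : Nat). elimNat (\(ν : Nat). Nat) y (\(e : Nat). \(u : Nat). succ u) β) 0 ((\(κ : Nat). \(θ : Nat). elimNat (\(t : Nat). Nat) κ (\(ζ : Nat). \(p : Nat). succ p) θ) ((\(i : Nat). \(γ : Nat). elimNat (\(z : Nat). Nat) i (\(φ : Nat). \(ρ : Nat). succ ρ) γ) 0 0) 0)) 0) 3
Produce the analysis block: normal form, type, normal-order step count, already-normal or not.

resulting normal form:
  3
inferred type:
  Nat
reduction steps (normal order): 15
started in normal form: no
first contracted redex: a beta-redex


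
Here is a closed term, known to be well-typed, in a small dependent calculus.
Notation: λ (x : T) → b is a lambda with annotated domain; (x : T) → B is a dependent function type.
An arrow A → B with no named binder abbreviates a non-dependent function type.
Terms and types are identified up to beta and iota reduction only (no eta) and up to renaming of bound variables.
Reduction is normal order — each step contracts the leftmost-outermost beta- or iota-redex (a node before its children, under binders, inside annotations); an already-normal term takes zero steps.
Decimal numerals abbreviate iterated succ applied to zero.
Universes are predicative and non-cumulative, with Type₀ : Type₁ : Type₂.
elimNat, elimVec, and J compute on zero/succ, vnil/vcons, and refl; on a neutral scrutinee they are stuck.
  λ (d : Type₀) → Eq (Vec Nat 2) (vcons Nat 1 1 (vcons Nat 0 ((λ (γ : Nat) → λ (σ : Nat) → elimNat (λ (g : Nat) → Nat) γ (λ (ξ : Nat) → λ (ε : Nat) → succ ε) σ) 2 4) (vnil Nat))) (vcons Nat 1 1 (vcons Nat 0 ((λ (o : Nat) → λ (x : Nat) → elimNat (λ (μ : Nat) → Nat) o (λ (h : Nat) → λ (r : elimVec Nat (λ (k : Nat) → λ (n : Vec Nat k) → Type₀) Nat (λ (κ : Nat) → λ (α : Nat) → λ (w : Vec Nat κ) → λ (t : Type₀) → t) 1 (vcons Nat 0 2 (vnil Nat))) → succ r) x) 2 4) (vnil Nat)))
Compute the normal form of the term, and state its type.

normal form:
  λ (d : Type₀) → Eq (Vec Nat 2) (vcons Nat 1 1 (vcons Nat 0 6 (vnil Nat))) (vcons Nat 1 1 (vcons Nat 0 6 (vnil Nat)))
the term's type:
  Type₀ → Type₀
observation: contracting a beta-redex first, the term normalizes in 30 steps.


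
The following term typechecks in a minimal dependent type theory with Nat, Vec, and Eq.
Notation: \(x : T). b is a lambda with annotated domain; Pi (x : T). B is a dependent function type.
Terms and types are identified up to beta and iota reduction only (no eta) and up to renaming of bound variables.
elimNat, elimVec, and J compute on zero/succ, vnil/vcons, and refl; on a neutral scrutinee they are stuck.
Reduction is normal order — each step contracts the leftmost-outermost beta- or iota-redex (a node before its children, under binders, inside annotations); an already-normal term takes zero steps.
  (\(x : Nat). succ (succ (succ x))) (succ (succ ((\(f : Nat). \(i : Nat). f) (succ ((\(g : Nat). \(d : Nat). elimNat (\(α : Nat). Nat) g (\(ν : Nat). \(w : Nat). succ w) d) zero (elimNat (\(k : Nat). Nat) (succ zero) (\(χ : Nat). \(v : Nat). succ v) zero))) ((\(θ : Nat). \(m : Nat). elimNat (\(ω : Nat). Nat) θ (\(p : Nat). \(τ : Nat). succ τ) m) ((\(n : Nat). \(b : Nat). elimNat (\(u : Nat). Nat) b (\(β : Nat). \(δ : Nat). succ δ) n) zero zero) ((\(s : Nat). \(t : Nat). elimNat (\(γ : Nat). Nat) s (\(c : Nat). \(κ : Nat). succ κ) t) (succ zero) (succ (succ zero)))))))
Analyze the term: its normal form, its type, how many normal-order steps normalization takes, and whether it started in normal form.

normal form:
  succ (succ (succ (succ (succ (succ (succ zero))))))
type:
  Nat
reduction steps (normal order): 10
started in normal form: no
first redex: a beta-redex


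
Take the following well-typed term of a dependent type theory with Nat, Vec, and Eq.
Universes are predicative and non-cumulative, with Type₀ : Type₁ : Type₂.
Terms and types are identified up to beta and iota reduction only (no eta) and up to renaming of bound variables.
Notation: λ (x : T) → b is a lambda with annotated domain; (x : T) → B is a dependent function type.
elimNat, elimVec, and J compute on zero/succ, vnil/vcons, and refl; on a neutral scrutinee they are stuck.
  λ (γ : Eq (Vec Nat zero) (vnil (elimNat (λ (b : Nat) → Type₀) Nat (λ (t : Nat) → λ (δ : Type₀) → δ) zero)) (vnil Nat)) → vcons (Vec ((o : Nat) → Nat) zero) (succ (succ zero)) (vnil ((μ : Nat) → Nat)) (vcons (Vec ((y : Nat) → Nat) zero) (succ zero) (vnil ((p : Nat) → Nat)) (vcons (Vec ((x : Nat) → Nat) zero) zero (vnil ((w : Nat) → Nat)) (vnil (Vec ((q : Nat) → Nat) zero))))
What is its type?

inferred type:
  (γ : Eq (Vec Nat zero) (vnil Nat) (vnil Nat)) → Vec (Vec ((b : Nat) → Nat) zero) (succ (succ (succ zero)))


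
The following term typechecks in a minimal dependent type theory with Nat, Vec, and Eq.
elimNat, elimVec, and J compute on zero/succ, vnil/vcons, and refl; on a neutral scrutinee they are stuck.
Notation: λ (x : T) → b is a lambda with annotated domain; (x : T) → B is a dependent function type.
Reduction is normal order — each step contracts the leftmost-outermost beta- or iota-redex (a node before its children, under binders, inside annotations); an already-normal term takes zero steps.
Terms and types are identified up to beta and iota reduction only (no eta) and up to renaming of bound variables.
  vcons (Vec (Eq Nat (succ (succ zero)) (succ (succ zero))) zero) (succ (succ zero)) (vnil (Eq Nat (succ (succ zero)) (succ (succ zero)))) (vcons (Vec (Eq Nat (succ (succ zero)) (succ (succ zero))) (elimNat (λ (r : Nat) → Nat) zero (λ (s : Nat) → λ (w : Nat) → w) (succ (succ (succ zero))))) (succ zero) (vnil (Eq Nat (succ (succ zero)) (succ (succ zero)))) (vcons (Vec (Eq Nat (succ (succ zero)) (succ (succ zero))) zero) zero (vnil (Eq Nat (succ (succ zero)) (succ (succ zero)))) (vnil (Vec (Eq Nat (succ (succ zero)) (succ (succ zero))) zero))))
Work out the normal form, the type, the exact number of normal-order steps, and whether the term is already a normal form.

resulting normal form:
  vcons (Vec (Eq Nat (succ (succ zero)) (succ (succ zero))) zero) (succ (succ zero)) (vnil (Eq Nat (succ (succ zero)) (succ (succ zero)))) (vcons (Vec (Eq Nat (succ (succ zero)) (succ (succ zero))) zero) (succ zero) (vnil (Eq Nat (succ (succ zero)) (succ (succ zero)))) (vcons (Vec (Eq Nat (succ (succ zero)) (succ (succ zero))) zero) zero (vnil (Eq Nat (succ (succ zero)) (succ (succ zero)))) (vnil (Vec (Eq Nat (succ (succ zero)) (succ (succ zero))) zero))))
inferred type:
  Vec (Vec (Eq Nat (succ (succ zero)) (succ (succ zero))) zero) (succ (succ (succ zero)))
normal-order step count: 10
already normal: no
first redex: an elimNat iota-redex


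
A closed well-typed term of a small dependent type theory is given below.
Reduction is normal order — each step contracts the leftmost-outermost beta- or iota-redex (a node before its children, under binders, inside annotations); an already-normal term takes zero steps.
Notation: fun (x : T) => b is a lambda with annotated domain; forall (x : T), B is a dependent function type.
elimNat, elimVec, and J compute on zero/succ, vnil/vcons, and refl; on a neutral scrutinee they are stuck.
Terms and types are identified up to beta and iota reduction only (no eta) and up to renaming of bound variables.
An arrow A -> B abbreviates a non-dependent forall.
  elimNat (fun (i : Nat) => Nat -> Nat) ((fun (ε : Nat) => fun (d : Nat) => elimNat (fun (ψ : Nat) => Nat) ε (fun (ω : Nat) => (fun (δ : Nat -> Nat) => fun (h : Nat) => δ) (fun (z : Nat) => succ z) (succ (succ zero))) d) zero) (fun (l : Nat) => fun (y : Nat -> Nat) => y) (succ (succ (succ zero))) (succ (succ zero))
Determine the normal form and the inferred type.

resulting normal form:
  succ (succ zero)
the term's type:
  Nat
observation: the term reaches its normal form after 23 normal-order steps.


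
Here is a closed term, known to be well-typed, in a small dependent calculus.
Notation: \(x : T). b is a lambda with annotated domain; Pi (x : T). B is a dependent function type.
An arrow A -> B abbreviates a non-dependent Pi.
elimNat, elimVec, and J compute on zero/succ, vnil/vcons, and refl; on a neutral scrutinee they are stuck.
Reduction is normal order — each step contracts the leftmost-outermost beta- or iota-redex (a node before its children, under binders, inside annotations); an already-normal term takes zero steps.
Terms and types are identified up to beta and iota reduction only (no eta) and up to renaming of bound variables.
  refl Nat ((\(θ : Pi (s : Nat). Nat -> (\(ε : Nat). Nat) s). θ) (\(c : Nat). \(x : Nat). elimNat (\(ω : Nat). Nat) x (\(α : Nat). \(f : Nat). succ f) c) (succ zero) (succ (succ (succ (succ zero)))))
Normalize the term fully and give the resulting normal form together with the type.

normal form:
  refl Nat (succ (succ (succ (succ (succ zero)))))
inferred type:
  Eq Nat (succ (succ (succ (succ (succ zero))))) (succ (succ (succ (succ (succ zero)))))


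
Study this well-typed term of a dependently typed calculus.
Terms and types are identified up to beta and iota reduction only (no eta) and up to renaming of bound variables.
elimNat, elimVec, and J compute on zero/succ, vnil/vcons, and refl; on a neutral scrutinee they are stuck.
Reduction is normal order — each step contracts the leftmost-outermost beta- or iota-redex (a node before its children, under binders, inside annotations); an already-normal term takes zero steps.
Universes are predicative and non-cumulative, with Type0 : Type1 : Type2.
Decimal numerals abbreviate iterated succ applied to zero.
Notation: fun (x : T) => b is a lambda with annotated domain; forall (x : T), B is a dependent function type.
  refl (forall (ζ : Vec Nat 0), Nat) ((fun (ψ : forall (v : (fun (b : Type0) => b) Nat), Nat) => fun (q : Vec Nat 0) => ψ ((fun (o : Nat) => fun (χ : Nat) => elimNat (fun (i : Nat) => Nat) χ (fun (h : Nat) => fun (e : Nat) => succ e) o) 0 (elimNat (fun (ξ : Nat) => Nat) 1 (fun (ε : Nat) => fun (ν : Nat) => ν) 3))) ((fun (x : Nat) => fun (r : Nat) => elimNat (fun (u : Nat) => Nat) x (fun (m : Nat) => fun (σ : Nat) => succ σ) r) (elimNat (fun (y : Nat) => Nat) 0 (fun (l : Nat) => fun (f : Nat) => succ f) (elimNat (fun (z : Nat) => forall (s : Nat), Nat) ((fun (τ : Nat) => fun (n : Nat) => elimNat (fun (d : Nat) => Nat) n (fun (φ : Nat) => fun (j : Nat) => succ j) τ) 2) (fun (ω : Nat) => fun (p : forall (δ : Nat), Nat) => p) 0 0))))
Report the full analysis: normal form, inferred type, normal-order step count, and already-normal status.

normal form:
  refl (forall (ζ : Vec Nat 0), Nat) (fun (ψ : Vec Nat 0) => 3)
inferred type:
  Eq (forall (ζ : Vec Nat 0), Nat) (fun (ψ : Vec Nat 0) => 3) (fun (v : Vec Nat 0) => 3)
steps to reach normal form (normal order): 37
already normal: no
first redex: a beta-redex


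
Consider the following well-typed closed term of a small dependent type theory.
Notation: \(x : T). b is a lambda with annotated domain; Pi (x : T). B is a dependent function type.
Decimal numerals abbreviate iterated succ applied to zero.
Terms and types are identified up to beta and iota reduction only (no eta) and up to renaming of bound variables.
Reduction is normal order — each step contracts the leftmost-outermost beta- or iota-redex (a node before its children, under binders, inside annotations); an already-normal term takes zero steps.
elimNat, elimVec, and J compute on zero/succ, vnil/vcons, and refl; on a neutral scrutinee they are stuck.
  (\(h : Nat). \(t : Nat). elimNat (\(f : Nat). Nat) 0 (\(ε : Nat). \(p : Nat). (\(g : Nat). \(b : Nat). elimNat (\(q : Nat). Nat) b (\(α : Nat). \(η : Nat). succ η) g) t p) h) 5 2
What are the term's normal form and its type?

normal form:
  10
inferred type:
  Nat


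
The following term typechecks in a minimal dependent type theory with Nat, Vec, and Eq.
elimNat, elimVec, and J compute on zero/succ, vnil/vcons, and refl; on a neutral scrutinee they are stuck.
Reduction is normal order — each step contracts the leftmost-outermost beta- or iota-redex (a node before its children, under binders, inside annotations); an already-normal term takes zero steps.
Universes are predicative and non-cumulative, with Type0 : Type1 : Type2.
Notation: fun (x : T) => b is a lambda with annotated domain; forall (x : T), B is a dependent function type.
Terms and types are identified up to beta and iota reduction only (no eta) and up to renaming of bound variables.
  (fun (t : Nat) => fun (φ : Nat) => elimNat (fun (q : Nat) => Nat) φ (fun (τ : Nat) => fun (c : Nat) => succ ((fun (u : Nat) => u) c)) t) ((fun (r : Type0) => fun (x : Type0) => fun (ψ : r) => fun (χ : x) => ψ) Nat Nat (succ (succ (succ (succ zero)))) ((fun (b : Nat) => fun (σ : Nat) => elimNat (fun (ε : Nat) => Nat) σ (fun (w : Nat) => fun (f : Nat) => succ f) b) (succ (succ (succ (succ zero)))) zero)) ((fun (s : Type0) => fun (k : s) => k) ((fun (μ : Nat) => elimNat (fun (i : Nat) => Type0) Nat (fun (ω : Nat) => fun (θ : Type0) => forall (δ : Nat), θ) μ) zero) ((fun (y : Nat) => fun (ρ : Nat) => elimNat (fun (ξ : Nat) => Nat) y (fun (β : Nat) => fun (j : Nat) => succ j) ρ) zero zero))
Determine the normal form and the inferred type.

normal form:
  succ (succ (succ (succ zero)))
inferred type:
  Nat
observation: normalization takes exactly 25 steps under the normal-order strategy.


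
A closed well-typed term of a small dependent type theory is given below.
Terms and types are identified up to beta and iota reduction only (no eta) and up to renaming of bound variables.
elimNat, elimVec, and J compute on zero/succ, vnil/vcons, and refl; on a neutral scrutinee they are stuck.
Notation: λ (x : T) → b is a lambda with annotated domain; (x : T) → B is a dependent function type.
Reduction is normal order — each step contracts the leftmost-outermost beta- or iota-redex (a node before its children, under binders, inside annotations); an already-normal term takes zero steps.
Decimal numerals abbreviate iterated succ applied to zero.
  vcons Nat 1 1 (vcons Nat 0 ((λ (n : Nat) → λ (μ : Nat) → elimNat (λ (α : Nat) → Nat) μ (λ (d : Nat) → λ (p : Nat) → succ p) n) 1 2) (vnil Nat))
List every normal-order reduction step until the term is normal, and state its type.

normal-order reduction:
  vcons Nat 1 1 (vcons Nat 0 ((λ (n : Nat) → λ (μ : Nat) → elimNat (λ (α : Nat) → Nat) μ (λ (d : Nat) → λ (p : Nat) → succ p) n) 1 2) (vnil Nat))
  ~> vcons Nat 1 1 (vcons Nat 0 ((λ (n : Nat) → elimNat (λ (μ : Nat) → Nat) n (λ (α : Nat) → λ (d : Nat) → succ d) 1) 2) (vnil Nat))
  ~> vcons Nat 1 1 (vcons Nat 0 (elimNat (λ (n : Nat) → Nat) 2 (λ (μ : Nat) → λ (α : Nat) → succ α) 1) (vnil Nat))
  ~> vcons Nat 1 1 (vcons Nat 0 ((λ (n : Nat) → λ (μ : Nat) → succ μ) 0 (elimNat (λ (α : Nat) → Nat) 2 (λ (d : Nat) → λ (p : Nat) → succ p) 0)) (vnil Nat))
  ~> vcons Nat 1 1 (vcons Nat 0 ((λ (n : Nat) → succ n) (elimNat (λ (μ : Nat) → Nat) 2 (λ (α : Nat) → λ (d : Nat) → succ d) 0)) (vnil Nat))
  ~> vcons Nat 1 1 (vcons Nat 0 (succ (elimNat (λ (n : Nat) → Nat) 2 (λ (μ : Nat) → λ (α : Nat) → succ α) 0)) (vnil Nat))
  ~> vcons Nat 1 1 (vcons Nat 0 3 (vnil Nat))
inferred type:
  Vec Nat 2


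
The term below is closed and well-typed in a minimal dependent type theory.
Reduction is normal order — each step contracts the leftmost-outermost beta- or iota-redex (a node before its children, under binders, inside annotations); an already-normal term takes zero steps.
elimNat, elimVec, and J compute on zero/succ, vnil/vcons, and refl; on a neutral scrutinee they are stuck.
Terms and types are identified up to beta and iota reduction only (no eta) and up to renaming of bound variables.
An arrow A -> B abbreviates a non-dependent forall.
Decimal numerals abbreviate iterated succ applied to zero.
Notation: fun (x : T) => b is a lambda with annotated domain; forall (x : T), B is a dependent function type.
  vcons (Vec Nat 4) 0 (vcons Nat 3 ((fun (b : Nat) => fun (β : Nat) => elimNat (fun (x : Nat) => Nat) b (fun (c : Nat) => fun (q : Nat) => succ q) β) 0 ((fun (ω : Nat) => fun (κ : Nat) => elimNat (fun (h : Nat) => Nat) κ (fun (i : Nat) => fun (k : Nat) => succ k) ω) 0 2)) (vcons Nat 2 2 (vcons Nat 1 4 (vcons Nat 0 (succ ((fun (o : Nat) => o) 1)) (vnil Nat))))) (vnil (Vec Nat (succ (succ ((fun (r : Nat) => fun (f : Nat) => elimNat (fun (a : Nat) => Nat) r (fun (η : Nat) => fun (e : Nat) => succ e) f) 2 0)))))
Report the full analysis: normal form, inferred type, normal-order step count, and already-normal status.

normal form:
  vcons (Vec Nat 4) 0 (vcons Nat 3 2 (vcons Nat 2 2 (vcons Nat 1 4 (vcons Nat 0 2 (vnil Nat))))) (vnil (Vec Nat 4))
type:
  Vec (Vec Nat 4) 1
steps to reach normal form (normal order): 16
term was already normal: no
first contracted redex: a beta-redex


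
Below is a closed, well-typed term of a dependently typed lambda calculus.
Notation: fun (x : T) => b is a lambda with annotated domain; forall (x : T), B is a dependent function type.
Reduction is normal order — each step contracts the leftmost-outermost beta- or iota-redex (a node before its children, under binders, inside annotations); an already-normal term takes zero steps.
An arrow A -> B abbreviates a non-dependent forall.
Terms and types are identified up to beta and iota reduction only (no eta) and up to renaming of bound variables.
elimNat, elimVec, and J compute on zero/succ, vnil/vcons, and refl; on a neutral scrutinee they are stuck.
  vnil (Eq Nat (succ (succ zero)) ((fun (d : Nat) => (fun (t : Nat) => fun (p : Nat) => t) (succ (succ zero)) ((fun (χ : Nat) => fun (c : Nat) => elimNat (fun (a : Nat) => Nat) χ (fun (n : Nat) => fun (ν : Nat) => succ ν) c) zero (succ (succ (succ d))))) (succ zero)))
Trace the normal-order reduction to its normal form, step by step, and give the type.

normal-order reduction:
  vnil (Eq Nat (succ (succ zero)) ((fun (d : Nat) => (fun (t : Nat) => fun (p : Nat) => t) (succ (succ zero)) ((fun (χ : Nat) => fun (c : Nat) => elimNat (fun (a : Nat) => Nat) χ (fun (n : Nat) => fun (ν : Nat) => succ ν) c) zero (succ (succ (succ d))))) (succ zero)))
  ~> vnil (Eq Nat (succ (succ zero)) ((fun (d : Nat) => fun (t : Nat) => d) (succ (succ zero)) ((fun (p : Nat) => fun (χ : Nat) => elimNat (fun (c : Nat) => Nat) p (fun (a : Nat) => fun (n : Nat) => succ n) χ) zero (succ (succ (succ (succ zero)))))))
  ~> vnil (Eq Nat (succ (succ zero)) ((fun (d : Nat) => succ (succ zero)) ((fun (t : Nat) => fun (p : Nat) => elimNat (fun (χ : Nat) => Nat) t (fun (c : Nat) => fun (a : Nat) => succ a) p) zero (succ (succ (succ (succ zero)))))))
  ~> vnil (Eq Nat (succ (succ zero)) (succ (succ zero)))
inferred type:
  Vec (Eq Nat (succ (succ zero)) (succ (succ zero))) zero


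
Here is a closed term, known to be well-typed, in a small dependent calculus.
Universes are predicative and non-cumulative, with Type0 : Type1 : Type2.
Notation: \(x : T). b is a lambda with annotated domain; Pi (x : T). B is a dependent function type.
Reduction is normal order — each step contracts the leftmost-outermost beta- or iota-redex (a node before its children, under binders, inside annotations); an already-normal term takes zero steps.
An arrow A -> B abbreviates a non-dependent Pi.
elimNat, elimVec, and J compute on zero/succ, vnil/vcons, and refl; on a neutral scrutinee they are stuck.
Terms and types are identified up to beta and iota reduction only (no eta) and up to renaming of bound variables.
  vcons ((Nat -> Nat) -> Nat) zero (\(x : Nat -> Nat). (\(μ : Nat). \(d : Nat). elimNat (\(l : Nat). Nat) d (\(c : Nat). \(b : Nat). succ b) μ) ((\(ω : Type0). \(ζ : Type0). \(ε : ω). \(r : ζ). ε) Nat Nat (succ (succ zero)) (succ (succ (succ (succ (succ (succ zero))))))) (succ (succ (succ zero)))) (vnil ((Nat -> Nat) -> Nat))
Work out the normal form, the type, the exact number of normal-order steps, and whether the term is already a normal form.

reduced normal form:
  vcons ((Nat -> Nat) -> Nat) zero (\(x : Nat -> Nat). succ (succ (succ (succ (succ zero))))) (vnil ((Nat -> Nat) -> Nat))
the term's type:
  Vec ((Nat -> Nat) -> Nat) (succ zero)
normal-order step count: 13
started in normal form: no
first redex: a beta-redex


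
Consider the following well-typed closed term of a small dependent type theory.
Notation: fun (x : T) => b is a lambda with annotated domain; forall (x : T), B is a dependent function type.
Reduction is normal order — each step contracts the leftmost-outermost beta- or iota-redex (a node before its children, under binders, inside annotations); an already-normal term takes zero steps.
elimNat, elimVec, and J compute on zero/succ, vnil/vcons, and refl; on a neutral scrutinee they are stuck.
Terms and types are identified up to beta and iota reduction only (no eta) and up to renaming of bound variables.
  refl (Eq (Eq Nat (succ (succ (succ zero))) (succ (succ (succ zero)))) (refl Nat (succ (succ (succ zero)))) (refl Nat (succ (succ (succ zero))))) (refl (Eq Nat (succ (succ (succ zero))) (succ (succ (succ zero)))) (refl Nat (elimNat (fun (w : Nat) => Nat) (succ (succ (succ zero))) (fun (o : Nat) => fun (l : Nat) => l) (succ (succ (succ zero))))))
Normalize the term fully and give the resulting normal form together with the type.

resulting normal form:
  refl (Eq (Eq Nat (succ (succ (succ zero))) (succ (succ (succ zero)))) (refl Nat (succ (succ (succ zero)))) (refl Nat (succ (succ (succ zero))))) (refl (Eq Nat (succ (succ (succ zero))) (succ (succ (succ zero)))) (refl Nat (succ (succ (succ zero)))))
type:
  Eq (Eq (Eq Nat (succ (succ (succ zero))) (succ (succ (succ zero)))) (refl Nat (succ (succ (succ zero)))) (refl Nat (succ (succ (succ zero))))) (refl (Eq Nat (succ (succ (succ zero))) (succ (succ (succ zero)))) (refl Nat (succ (succ (succ zero))))) (refl (Eq Nat (succ (succ (succ zero))) (succ (succ (succ zero)))) (refl Nat (succ (succ (succ zero)))))


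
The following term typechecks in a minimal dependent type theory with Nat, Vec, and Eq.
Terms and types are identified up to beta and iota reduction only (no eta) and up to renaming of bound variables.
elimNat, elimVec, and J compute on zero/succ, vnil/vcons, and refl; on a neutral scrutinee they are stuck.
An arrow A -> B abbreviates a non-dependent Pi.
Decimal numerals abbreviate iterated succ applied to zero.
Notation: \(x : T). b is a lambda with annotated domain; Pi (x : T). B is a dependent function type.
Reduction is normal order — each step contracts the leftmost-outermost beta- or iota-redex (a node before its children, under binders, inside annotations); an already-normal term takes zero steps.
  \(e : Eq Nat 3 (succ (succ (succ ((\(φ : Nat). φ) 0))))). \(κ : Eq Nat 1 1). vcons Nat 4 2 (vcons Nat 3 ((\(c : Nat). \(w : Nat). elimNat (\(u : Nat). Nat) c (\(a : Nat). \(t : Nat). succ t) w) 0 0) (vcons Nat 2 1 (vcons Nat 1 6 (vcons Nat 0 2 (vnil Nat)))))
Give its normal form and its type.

normal form:
  \(e : Eq Nat 3 3). \(φ : Eq Nat 1 1). vcons Nat 4 2 (vcons Nat 3 0 (vcons Nat 2 1 (vcons Nat 1 6 (vcons Nat 0 2 (vnil Nat)))))
the term's type:
  Eq Nat 3 3 -> Eq Nat 1 1 -> Vec Nat 5


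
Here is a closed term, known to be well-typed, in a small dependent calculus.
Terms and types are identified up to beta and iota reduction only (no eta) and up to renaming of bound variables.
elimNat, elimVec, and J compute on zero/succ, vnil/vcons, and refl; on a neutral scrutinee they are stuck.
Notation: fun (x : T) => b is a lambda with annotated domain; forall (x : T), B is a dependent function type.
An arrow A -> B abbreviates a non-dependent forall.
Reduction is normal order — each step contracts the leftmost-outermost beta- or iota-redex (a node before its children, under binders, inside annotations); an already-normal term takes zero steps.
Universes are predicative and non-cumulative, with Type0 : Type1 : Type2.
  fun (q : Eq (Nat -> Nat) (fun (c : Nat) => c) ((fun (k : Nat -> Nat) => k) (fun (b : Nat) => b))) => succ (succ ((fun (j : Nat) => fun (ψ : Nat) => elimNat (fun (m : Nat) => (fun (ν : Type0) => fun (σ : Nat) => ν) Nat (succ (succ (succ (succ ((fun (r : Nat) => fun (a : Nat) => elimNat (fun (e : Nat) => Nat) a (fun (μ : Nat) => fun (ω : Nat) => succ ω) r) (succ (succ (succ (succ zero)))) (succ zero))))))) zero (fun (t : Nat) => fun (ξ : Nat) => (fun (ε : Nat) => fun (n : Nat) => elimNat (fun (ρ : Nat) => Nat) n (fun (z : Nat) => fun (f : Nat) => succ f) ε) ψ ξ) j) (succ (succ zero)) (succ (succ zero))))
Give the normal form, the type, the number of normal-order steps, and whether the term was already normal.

resulting normal form:
  fun (q : Eq (Nat -> Nat) (fun (c : Nat) => c) (fun (k : Nat) => k)) => succ (succ (succ (succ (succ (succ zero)))))
the term's type:
  Eq (Nat -> Nat) (fun (q : Nat) => q) (fun (c : Nat) => c) -> Nat
steps to reach normal form (normal order): 28
already normal: no
first contracted redex: a beta-redex


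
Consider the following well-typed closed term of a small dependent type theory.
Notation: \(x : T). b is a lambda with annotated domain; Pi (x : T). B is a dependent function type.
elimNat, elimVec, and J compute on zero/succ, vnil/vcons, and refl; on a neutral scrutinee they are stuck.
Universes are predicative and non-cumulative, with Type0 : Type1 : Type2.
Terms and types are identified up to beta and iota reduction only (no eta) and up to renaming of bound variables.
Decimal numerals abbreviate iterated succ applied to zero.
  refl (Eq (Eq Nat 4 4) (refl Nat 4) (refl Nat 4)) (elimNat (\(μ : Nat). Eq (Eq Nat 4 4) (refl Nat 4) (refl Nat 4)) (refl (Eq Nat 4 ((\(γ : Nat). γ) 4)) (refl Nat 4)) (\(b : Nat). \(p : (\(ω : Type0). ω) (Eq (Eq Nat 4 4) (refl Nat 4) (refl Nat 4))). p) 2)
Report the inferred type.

the term's type:
  Eq (Eq (Eq Nat 4 4) (refl Nat 4) (refl Nat 4)) (refl (Eq Nat 4 4) (refl Nat 4)) (refl (Eq Nat 4 4) (refl Nat 4))
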